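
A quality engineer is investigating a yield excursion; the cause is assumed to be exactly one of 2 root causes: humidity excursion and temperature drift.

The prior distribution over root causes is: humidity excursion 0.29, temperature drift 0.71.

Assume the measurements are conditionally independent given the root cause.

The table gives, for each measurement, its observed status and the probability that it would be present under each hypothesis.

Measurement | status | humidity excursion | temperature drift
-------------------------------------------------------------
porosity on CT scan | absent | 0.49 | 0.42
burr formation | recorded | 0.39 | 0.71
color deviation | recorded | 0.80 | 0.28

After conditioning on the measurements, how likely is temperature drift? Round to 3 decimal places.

For each hypothesis, the unnormalized posterior weight is prior × product of the measurement likelihoods (using 1 − P(present | H) for each absent measurement):
  humidity excursion: 0.29 × (1 − 0.49) × 0.39 × 0.80 = 0.046145
  temperature drift: 0.71 × (1 − 0.42) × 0.71 × 0.28 = 0.081866
Marginal likelihood of the evidence = 0.12801.
P(temperature drift | evidence) = 0.081866 / 0.12801 ≈ 0.640.

0.640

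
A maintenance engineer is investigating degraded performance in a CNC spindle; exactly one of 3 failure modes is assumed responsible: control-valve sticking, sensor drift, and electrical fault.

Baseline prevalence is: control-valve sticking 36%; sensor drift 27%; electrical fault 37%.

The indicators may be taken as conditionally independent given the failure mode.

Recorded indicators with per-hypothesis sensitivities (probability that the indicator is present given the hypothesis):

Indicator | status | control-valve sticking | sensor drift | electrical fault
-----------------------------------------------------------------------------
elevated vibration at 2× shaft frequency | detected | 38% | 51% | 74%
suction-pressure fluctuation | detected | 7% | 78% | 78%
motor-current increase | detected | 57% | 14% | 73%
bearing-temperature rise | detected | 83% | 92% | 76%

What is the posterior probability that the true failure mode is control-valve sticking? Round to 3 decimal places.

By Bayes' rule with conditional independence, the unnormalized weight for each hypothesis is prior × ∏ likelihoods:
  control-valve sticking: 0.36 × 0.38 × 0.07 × 0.57 × 0.83 = 0.0045304
  sensor drift: 0.27 × 0.51 × 0.78 × 0.14 × 0.92 = 0.013834
  electrical fault: 0.37 × 0.74 × 0.78 × 0.73 × 0.76 = 0.11849
Normalizing constant Z = 0.0045304 + 0.013834 + 0.11849 = 0.13685.
P(control-valve sticking | evidence) = 0.0045304 / 0.13685 ≈ 0.033.

0.033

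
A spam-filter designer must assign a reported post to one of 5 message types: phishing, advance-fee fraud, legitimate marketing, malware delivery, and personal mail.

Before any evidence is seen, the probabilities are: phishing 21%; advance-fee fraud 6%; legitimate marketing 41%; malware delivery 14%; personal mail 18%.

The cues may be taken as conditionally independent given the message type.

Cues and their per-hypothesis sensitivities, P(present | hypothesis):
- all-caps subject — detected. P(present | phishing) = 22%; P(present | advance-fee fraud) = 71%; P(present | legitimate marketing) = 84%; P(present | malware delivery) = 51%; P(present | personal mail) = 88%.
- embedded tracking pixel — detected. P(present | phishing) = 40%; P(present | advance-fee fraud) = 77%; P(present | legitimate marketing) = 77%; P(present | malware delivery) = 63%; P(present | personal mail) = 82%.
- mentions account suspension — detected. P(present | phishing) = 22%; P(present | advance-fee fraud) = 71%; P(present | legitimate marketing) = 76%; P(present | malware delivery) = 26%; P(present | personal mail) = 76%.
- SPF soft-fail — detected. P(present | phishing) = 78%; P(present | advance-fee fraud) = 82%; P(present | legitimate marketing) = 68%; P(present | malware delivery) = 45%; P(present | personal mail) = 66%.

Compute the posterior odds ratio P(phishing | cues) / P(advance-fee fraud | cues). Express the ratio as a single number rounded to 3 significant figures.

The normalizing constant cancels in an odds ratio, so compute prior × likelihood for the two hypotheses only:
  phishing: 0.21 × 0.22 × 0.40 × 0.22 × 0.78 = 0.0031712
  advance-fee fraud: 0.06 × 0.71 × 0.77 × 0.71 × 0.82 = 0.019097
Posterior odds = 0.0031712 / 0.019097 ≈ 0.166.

0.166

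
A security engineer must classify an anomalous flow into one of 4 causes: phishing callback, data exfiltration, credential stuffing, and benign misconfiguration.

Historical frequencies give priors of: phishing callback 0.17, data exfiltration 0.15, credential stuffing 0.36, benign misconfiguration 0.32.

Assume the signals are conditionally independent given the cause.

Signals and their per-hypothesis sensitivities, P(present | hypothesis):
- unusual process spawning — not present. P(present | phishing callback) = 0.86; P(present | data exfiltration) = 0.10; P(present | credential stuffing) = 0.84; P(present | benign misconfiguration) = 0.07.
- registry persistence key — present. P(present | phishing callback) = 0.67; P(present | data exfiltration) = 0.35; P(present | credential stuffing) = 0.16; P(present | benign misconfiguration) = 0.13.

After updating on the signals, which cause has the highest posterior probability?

For each hypothesis, the unnormalized posterior weight is prior × product of the signal likelihoods (using 1 − P(present | H) for each absent signal):
  phishing callback: 0.17 × (1 − 0.86) × 0.67 = 0.015946
  data exfiltration: 0.15 × (1 − 0.10) × 0.35 = 0.04725
  credential stuffing: 0.36 × (1 − 0.84) × 0.16 = 0.009216
  benign misconfiguration: 0.32 × (1 − 0.07) × 0.13 = 0.038688
Normalizing constant Z = 0.015946 + 0.04725 + 0.009216 + 0.038688 = 0.1111.
P(phishing callback | evidence) ≈ 0.015946 / 0.1111 ≈ 0.144
P(data exfiltration | evidence) ≈ 0.04725 / 0.1111 ≈ 0.425
P(credential stuffing | evidence) ≈ 0.009216 / 0.1111 ≈ 0.083
P(benign misconfiguration | evidence) ≈ 0.038688 / 0.1111 ≈ 0.348
The largest is 0.425, so data exfiltration is most probable.

data exfiltration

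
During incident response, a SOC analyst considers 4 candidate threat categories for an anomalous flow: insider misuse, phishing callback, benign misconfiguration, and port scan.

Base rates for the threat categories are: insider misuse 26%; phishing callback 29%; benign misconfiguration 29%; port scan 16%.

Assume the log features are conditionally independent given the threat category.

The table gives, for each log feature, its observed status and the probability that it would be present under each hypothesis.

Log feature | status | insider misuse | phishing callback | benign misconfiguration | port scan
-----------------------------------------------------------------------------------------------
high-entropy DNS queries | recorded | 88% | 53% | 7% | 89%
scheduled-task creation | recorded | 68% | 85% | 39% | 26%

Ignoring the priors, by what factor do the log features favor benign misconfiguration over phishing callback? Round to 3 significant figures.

Take the product of per-log feature likelihoods under each hypothesis, then divide.
  benign misconfiguration: 0.07 × 0.39 = 0.0273
  phishing callback: 0.53 × 0.85 = 0.4505
Bayes factor = 0.0273 / 0.4505 ≈ 0.0606

0.0606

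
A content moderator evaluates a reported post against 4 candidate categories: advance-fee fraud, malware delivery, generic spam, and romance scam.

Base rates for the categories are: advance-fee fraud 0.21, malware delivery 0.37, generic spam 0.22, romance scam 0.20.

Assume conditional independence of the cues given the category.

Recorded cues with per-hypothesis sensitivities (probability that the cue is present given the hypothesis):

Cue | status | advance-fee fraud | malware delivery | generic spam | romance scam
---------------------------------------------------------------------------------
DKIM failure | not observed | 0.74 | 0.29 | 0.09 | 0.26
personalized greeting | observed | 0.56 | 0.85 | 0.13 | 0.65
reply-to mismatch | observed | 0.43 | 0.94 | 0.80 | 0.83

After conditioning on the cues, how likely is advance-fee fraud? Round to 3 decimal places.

0.041

By Bayes' rule with conditional independence, the unnormalized weight for each hypothesis is prior × ∏ likelihoods (using 1 − P(present | H) for each absent cue):
  advance-fee fraud: 0.21 × (1 − 0.74) × 0.56 × 0.43 = 0.013148
  malware delivery: 0.37 × (1 − 0.29) × 0.85 × 0.94 = 0.2099
  generic spam: 0.22 × (1 − 0.09) × 0.13 × 0.80 = 0.020821
  romance scam: 0.20 × (1 − 0.26) × 0.65 × 0.83 = 0.079846
Marginal likelihood of the evidence = 0.32371.
P(advance-fee fraud | evidence) = 0.013148 / 0.32371 ≈ 0.041.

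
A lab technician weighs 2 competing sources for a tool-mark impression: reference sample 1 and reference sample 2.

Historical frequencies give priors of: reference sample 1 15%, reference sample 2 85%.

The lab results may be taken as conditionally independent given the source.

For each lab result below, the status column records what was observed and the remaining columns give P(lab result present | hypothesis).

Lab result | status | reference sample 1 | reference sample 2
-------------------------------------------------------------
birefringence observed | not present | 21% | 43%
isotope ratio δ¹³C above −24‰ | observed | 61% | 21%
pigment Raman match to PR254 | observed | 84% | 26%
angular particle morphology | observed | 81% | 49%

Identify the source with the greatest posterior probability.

For each hypothesis, the unnormalized posterior weight is prior × product of the lab result likelihoods (using 1 − P(present | H) for each absent lab result):
  reference sample 1: 0.15 × (1 − 0.21) × 0.61 × 0.84 × 0.81 = 0.049183
  reference sample 2: 0.85 × (1 − 0.43) × 0.21 × 0.26 × 0.49 = 0.012962
Marginal likelihood of the evidence = 0.062145.
P(reference sample 1 | evidence) ≈ 0.049183 / 0.062145 ≈ 0.791
P(reference sample 2 | evidence) ≈ 0.012962 / 0.062145 ≈ 0.209
The largest is 0.791, so reference sample 1 is most probable.

reference sample 1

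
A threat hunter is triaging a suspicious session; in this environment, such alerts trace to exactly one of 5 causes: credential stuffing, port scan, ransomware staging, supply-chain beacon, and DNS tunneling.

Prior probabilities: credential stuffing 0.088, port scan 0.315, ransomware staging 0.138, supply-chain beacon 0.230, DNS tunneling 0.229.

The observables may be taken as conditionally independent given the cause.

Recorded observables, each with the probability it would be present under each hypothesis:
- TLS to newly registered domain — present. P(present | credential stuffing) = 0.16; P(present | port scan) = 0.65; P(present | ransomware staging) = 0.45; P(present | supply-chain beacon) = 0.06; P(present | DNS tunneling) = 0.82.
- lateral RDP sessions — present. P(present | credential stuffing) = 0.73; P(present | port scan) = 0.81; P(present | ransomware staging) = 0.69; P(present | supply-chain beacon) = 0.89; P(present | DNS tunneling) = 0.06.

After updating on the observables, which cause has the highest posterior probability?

port scan

For each hypothesis, the unnormalized posterior weight is prior × product of the observable likelihoods:
  credential stuffing: 0.088 × 0.16 × 0.73 = 0.010278
  port scan: 0.315 × 0.65 × 0.81 = 0.16585
  ransomware staging: 0.138 × 0.45 × 0.69 = 0.042849
  supply-chain beacon: 0.230 × 0.06 × 0.89 = 0.012282
  DNS tunneling: 0.229 × 0.82 × 0.06 = 0.011267
The unnormalized weights sum to 0.24252.
P(credential stuffing | evidence) ≈ 0.010278 / 0.24252 ≈ 0.042
P(port scan | evidence) ≈ 0.16585 / 0.24252 ≈ 0.684
P(ransomware staging | evidence) ≈ 0.042849 / 0.24252 ≈ 0.177
P(supply-chain beacon | evidence) ≈ 0.012282 / 0.24252 ≈ 0.051
P(DNS tunneling | evidence) ≈ 0.011267 / 0.24252 ≈ 0.046
The largest is 0.684, so port scan is most probable.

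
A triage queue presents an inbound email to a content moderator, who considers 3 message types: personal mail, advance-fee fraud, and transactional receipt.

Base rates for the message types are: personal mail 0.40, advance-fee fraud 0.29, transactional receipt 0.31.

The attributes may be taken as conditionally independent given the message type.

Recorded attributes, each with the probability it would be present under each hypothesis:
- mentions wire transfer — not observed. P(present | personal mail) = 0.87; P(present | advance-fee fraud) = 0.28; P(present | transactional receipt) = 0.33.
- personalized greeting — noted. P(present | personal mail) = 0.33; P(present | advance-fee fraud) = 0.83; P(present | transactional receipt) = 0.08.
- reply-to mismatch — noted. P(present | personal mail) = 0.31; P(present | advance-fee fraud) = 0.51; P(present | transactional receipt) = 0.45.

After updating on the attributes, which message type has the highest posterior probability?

By Bayes' rule with conditional independence, the unnormalized weight for each hypothesis is prior × ∏ likelihoods (using 1 − P(present | H) for each absent attribute):
  personal mail: 0.40 × (1 − 0.87) × 0.33 × 0.31 = 0.0053196
  advance-fee fraud: 0.29 × (1 − 0.28) × 0.83 × 0.51 = 0.088385
  transactional receipt: 0.31 × (1 − 0.33) × 0.08 × 0.45 = 0.0074772
Normalizing constant Z = 0.0053196 + 0.088385 + 0.0074772 = 0.10118.
P(personal mail | evidence) ≈ 0.0053196 / 0.10118 ≈ 0.053
P(advance-fee fraud | evidence) ≈ 0.088385 / 0.10118 ≈ 0.874
P(transactional receipt | evidence) ≈ 0.0074772 / 0.10118 ≈ 0.074
The largest is 0.874, so advance-fee fraud is most probable.

advance-fee fraud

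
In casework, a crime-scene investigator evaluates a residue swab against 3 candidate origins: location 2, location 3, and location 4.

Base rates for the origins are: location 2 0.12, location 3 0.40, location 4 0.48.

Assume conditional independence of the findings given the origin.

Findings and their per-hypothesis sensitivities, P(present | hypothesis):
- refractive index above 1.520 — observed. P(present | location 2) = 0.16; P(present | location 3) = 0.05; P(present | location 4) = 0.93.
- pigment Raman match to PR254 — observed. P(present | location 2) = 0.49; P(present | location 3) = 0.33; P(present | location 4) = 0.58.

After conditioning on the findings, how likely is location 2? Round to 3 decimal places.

Multiply each prior by the joint likelihood of the evidence pattern:
  location 2: 0.12 × 0.16 × 0.49 = 0.009408
  location 3: 0.40 × 0.05 × 0.33 = 0.0066
  location 4: 0.48 × 0.93 × 0.58 = 0.25891
The unnormalized weights sum to 0.27492.
P(location 2 | evidence) = 0.009408 / 0.27492 ≈ 0.034.

0.034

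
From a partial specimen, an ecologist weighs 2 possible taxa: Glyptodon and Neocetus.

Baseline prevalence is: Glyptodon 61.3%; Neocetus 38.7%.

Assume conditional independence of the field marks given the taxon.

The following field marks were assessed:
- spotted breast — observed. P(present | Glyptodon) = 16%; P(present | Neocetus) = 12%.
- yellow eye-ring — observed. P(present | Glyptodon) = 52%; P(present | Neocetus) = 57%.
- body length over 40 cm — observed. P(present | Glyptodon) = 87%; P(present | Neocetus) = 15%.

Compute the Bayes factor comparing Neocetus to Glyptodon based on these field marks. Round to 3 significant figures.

0.142

Take the product of per-field mark likelihoods under each hypothesis, then divide.
  Neocetus: 0.12 × 0.57 × 0.15 = 0.01026
  Glyptodon: 0.16 × 0.52 × 0.87 = 0.072384
Bayes factor = 0.01026 / 0.072384 ≈ 0.142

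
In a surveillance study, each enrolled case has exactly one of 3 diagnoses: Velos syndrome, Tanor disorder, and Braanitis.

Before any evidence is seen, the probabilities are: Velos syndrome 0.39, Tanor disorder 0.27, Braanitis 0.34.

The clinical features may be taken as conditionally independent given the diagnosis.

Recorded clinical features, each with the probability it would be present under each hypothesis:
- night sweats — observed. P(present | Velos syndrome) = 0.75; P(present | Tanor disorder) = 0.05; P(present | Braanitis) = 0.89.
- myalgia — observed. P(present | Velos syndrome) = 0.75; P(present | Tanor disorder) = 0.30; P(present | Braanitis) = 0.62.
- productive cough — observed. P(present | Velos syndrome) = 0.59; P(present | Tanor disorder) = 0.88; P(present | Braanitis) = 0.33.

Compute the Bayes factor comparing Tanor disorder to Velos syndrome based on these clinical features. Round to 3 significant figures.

0.0398

The Bayes factor is the ratio of the joint likelihoods of the clinical feature pattern under the two hypotheses.
  Tanor disorder: 0.05 × 0.30 × 0.88 = 0.0132
  Velos syndrome: 0.75 × 0.75 × 0.59 = 0.33187
Bayes factor = 0.0132 / 0.33187 ≈ 0.0398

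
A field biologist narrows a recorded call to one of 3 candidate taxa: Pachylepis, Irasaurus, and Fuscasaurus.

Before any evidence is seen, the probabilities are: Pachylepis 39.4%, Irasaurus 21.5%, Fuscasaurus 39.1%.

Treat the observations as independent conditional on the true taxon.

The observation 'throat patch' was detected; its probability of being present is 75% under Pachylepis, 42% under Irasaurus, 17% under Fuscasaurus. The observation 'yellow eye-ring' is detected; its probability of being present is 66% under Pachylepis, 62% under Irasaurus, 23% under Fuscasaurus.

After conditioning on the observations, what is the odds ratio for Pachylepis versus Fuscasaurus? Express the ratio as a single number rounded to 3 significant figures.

12.8

Posterior odds equal prior odds times the likelihood ratio; only the two competing hypotheses matter.
  Pachylepis: 0.394 × 0.75 × 0.66 = 0.19503
  Fuscasaurus: 0.391 × 0.17 × 0.23 = 0.015288
Posterior odds = 0.19503 / 0.015288 ≈ 12.8.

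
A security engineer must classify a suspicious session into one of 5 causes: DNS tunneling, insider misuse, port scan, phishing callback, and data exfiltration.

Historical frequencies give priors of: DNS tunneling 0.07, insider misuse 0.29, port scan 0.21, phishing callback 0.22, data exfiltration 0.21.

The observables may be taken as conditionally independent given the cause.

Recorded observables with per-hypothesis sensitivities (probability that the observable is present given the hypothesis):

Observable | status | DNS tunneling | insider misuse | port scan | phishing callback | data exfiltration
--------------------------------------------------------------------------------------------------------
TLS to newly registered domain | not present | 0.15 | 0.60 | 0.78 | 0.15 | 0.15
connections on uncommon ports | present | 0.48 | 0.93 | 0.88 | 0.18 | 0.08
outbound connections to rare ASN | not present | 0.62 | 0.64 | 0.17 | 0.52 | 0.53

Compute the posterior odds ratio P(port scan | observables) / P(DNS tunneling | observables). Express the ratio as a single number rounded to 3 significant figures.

3.11

Unnormalized posterior weight (prior times the observable likelihoods) for each of the two hypotheses (using 1 − P(present | H) for each absent observable):
  port scan: 0.21 × (1 − 0.78) × 0.88 × (1 − 0.17) = 0.033744
  DNS tunneling: 0.07 × (1 − 0.15) × 0.48 × (1 − 0.62) = 0.010853
Odds(port scan : DNS tunneling) = 0.033744 / 0.010853 ≈ 3.11.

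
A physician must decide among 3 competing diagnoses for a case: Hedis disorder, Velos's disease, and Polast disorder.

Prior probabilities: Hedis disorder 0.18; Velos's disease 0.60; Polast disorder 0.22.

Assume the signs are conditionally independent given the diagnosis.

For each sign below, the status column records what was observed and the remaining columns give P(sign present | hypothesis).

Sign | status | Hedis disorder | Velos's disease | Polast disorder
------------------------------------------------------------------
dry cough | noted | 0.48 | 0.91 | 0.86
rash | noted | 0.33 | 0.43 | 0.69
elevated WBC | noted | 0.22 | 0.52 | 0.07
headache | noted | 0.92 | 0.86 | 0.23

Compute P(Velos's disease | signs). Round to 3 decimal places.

For each hypothesis, the unnormalized posterior weight is prior × product of the sign likelihoods:
  Hedis disorder: 0.18 × 0.48 × 0.33 × 0.22 × 0.92 = 0.0057708
  Velos's disease: 0.60 × 0.91 × 0.43 × 0.52 × 0.86 = 0.10499
  Polast disorder: 0.22 × 0.86 × 0.69 × 0.07 × 0.23 = 0.0021018
The unnormalized weights sum to 0.11287.
P(Velos's disease | evidence) = 0.10499 / 0.11287 ≈ 0.930.

0.930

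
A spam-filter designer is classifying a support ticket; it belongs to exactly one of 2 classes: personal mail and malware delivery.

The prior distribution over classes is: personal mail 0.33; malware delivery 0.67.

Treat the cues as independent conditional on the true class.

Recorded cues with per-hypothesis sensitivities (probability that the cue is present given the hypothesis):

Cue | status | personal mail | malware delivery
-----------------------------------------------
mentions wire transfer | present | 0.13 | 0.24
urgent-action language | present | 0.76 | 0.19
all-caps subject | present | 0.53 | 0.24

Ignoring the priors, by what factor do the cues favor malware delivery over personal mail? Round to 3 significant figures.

0.209

Joint likelihood of the cue pattern under each hypothesis:
  malware delivery: 0.24 × 0.19 × 0.24 = 0.010944
  personal mail: 0.13 × 0.76 × 0.53 = 0.052364
Bayes factor = 0.010944 / 0.052364 ≈ 0.209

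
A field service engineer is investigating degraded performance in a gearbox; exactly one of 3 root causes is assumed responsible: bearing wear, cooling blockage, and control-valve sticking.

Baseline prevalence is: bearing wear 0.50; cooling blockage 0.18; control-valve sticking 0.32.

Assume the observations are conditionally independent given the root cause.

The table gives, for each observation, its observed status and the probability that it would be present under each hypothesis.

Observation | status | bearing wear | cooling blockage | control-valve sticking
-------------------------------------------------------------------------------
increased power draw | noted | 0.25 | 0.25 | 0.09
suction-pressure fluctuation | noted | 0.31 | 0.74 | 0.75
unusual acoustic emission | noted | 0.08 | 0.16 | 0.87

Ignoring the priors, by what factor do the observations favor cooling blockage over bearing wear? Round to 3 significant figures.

Take the product of per-observation likelihoods under each hypothesis, then divide.
  cooling blockage: 0.25 × 0.74 × 0.16 = 0.0296
  bearing wear: 0.25 × 0.31 × 0.08 = 0.0062
Bayes factor = 0.0296 / 0.0062 ≈ 4.77

4.77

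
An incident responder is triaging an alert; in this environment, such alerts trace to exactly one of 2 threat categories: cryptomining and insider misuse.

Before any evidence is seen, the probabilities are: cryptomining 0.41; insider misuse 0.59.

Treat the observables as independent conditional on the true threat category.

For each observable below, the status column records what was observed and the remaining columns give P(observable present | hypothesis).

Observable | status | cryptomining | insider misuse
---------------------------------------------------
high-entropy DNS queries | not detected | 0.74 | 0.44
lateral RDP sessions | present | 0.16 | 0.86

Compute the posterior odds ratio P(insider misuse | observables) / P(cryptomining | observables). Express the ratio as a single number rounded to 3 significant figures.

16.7

Posterior odds equal prior odds times the likelihood ratio; only the two competing hypotheses matter (using 1 − P(present | H) for each absent observable).
  insider misuse: 0.59 × (1 − 0.44) × 0.86 = 0.28414
  cryptomining: 0.41 × (1 − 0.74) × 0.16 = 0.017056
Posterior odds = 0.28414 / 0.017056 ≈ 16.7.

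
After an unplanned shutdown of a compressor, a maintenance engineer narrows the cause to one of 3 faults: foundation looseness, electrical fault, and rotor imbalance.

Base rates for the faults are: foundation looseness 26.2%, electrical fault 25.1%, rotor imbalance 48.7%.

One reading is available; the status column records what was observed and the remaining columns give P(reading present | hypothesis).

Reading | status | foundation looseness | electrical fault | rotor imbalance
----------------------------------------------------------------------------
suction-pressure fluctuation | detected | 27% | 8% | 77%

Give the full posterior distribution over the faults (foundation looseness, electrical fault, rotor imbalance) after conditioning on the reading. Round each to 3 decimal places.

Multiply each prior by the likelihood of the reading:
  foundation looseness: 0.262 × 0.27 = 0.07074
  electrical fault: 0.251 × 0.08 = 0.02008
  rotor imbalance: 0.487 × 0.77 = 0.37499
Marginal likelihood of the evidence = 0.46581.
P(foundation looseness | evidence) = 0.07074 / 0.46581 ≈ 0.152
P(electrical fault | evidence) = 0.02008 / 0.46581 ≈ 0.043
P(rotor imbalance | evidence) = 0.37499 / 0.46581 ≈ 0.805

0.152, 0.043, 0.805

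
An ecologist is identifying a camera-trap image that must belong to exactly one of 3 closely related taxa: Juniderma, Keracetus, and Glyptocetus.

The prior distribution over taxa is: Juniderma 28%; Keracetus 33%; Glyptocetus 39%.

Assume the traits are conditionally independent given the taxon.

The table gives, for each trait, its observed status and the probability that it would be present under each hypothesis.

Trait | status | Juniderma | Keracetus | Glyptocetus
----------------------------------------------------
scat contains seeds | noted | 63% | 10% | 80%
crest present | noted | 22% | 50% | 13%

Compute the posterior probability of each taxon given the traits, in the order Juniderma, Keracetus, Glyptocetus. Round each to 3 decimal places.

By Bayes' rule with conditional independence, the unnormalized weight for each hypothesis is prior × ∏ likelihoods:
  Juniderma: 0.28 × 0.63 × 0.22 = 0.038808
  Keracetus: 0.33 × 0.10 × 0.50 = 0.0165
  Glyptocetus: 0.39 × 0.80 × 0.13 = 0.04056
The unnormalized weights sum to 0.095868.
P(Juniderma | evidence) = 0.038808 / 0.095868 ≈ 0.405
P(Keracetus | evidence) = 0.0165 / 0.095868 ≈ 0.172
P(Glyptocetus | evidence) = 0.04056 / 0.095868 ≈ 0.423

0.405, 0.172, 0.423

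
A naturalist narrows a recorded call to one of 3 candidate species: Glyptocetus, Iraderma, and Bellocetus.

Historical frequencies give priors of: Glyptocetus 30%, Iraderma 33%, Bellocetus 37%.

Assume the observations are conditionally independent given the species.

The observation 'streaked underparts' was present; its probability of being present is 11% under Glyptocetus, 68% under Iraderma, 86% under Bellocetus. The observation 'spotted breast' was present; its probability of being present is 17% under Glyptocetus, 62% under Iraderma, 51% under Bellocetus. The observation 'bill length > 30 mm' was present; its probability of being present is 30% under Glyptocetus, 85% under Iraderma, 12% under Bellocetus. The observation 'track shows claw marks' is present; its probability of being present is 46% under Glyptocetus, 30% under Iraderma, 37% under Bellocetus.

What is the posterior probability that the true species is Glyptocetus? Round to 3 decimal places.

0.018

For each hypothesis, the unnormalized posterior weight is prior × product of the observation likelihoods:
  Glyptocetus: 0.30 × 0.11 × 0.17 × 0.30 × 0.46 = 0.00077418
  Iraderma: 0.33 × 0.68 × 0.62 × 0.85 × 0.30 = 0.035478
  Bellocetus: 0.37 × 0.86 × 0.51 × 0.12 × 0.37 = 0.0072053
Marginal likelihood of the evidence = 0.043457.
P(Glyptocetus | evidence) = 0.00077418 / 0.043457 ≈ 0.018.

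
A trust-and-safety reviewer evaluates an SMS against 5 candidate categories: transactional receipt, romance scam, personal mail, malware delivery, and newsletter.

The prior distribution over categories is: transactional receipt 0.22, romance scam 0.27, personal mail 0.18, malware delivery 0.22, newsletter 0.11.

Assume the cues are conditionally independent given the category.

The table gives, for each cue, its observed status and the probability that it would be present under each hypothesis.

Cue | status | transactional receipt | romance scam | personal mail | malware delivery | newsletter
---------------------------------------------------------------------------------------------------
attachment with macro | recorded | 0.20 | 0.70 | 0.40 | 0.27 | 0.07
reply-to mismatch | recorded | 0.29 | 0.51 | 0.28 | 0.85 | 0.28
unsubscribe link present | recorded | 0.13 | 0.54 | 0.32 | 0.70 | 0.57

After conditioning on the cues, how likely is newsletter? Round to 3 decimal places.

0.013

For each hypothesis, the unnormalized posterior weight is prior × product of the cue likelihoods:
  transactional receipt: 0.22 × 0.20 × 0.29 × 0.13 = 0.0016588
  romance scam: 0.27 × 0.70 × 0.51 × 0.54 = 0.052051
  personal mail: 0.18 × 0.40 × 0.28 × 0.32 = 0.0064512
  malware delivery: 0.22 × 0.27 × 0.85 × 0.70 = 0.035343
  newsletter: 0.11 × 0.07 × 0.28 × 0.57 = 0.0012289
Normalizing constant Z = 0.0016588 + 0.052051 + 0.0064512 + 0.035343 + 0.0012289 = 0.096733.
P(newsletter | evidence) = 0.0012289 / 0.096733 ≈ 0.013.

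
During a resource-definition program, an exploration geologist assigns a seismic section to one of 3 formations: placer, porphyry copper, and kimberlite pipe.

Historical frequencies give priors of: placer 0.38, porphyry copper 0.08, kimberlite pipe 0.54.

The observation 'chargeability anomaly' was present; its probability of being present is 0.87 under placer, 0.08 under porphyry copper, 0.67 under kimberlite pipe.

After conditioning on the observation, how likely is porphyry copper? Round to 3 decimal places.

For each hypothesis, the unnormalized posterior weight is prior × likelihood:
  placer: 0.38 × 0.87 = 0.3306
  porphyry copper: 0.08 × 0.08 = 0.0064
  kimberlite pipe: 0.54 × 0.67 = 0.3618
Marginal likelihood of the evidence = 0.6988.
P(porphyry copper | evidence) = 0.0064 / 0.6988 ≈ 0.009.

0.009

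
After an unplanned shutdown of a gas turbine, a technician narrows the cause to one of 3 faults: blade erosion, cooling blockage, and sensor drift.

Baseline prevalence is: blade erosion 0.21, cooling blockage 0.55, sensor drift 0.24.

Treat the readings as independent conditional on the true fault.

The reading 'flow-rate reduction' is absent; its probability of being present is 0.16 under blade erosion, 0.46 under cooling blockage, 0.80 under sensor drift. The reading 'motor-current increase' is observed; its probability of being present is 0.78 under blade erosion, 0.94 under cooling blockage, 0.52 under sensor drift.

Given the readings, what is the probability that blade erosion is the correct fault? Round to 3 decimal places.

0.311

Multiply each prior by the joint likelihood of the reading pattern (using 1 − P(present | H) for each absent reading):
  blade erosion: 0.21 × (1 − 0.16) × 0.78 = 0.13759
  cooling blockage: 0.55 × (1 − 0.46) × 0.94 = 0.27918
  sensor drift: 0.24 × (1 − 0.80) × 0.52 = 0.02496
Marginal likelihood of the evidence = 0.44173.
P(blade erosion | evidence) = 0.13759 / 0.44173 ≈ 0.311.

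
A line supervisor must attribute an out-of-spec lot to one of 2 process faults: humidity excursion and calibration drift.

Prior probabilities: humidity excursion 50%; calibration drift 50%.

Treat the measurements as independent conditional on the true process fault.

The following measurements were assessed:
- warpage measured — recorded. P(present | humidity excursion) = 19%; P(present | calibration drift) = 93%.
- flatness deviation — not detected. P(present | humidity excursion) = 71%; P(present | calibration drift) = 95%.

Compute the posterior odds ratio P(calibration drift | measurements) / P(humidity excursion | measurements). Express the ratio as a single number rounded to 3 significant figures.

The normalizing constant cancels in an odds ratio, so compute prior × likelihood for the two hypotheses only (using 1 − P(present | H) for each absent measurement):
  calibration drift: 0.50 × 0.93 × (1 − 0.95) = 0.02325
  humidity excursion: 0.50 × 0.19 × (1 − 0.71) = 0.02755
Odds(calibration drift : humidity excursion) = 0.02325 / 0.02755 ≈ 0.844.

0.844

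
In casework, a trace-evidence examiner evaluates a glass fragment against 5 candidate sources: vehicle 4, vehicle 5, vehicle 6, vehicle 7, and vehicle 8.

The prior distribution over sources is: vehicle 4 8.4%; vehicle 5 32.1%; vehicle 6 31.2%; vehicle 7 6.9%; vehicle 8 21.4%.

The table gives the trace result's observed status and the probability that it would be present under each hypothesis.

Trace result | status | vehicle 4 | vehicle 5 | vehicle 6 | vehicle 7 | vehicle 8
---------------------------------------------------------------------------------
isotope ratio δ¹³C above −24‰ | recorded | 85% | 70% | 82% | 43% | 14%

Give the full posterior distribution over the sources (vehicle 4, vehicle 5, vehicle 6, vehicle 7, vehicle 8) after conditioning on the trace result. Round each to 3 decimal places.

For each hypothesis, the unnormalized posterior weight is prior × likelihood:
  vehicle 4: 0.084 × 0.85 = 0.0714
  vehicle 5: 0.321 × 0.70 = 0.2247
  vehicle 6: 0.312 × 0.82 = 0.25584
  vehicle 7: 0.069 × 0.43 = 0.02967
  vehicle 8: 0.214 × 0.14 = 0.02996
The unnormalized weights sum to 0.61157.
P(vehicle 4 | evidence) = 0.0714 / 0.61157 ≈ 0.117
P(vehicle 5 | evidence) = 0.2247 / 0.61157 ≈ 0.367
P(vehicle 6 | evidence) = 0.25584 / 0.61157 ≈ 0.418
P(vehicle 7 | evidence) = 0.02967 / 0.61157 ≈ 0.049
P(vehicle 8 | evidence) = 0.02996 / 0.61157 ≈ 0.049

0.117, 0.367, 0.418, 0.049, 0.049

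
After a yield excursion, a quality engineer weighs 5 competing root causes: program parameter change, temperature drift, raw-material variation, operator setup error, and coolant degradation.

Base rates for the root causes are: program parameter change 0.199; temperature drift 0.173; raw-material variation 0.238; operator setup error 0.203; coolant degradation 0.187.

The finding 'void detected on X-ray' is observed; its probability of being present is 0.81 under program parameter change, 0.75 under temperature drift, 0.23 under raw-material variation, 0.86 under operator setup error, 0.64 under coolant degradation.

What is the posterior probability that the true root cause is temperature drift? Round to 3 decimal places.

0.203

For each hypothesis, the unnormalized posterior weight is prior × likelihood:
  program parameter change: 0.199 × 0.81 = 0.16119
  temperature drift: 0.173 × 0.75 = 0.12975
  raw-material variation: 0.238 × 0.23 = 0.05474
  operator setup error: 0.203 × 0.86 = 0.17458
  coolant degradation: 0.187 × 0.64 = 0.11968
Normalizing constant Z = 0.16119 + 0.12975 + 0.05474 + 0.17458 + 0.11968 = 0.63994.
P(temperature drift | evidence) = 0.12975 / 0.63994 ≈ 0.203.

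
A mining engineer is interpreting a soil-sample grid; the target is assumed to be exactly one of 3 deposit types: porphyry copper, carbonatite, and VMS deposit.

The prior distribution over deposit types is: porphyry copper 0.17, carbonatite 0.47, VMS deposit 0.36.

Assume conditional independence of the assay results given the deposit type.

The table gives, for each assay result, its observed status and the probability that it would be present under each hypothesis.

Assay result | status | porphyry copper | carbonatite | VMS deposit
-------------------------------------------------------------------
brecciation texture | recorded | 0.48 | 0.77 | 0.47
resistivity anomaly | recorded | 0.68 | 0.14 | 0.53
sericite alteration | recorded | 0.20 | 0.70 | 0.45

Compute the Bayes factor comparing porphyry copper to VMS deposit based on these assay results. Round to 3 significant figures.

The Bayes factor is the ratio of the joint likelihoods of the assay result pattern under the two hypotheses.
  porphyry copper: 0.48 × 0.68 × 0.20 = 0.06528
  VMS deposit: 0.47 × 0.53 × 0.45 = 0.1121
Bayes factor = 0.06528 / 0.1121 ≈ 0.582

0.582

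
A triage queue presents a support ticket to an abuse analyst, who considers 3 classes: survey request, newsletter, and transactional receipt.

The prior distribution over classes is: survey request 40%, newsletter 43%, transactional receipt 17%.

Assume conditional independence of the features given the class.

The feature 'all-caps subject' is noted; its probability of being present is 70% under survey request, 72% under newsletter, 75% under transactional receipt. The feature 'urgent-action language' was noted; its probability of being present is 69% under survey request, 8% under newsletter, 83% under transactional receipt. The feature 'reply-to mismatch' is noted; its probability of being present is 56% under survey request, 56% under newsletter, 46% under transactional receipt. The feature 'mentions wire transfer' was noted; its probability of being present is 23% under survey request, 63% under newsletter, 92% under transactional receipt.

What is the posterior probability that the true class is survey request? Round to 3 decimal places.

For each hypothesis, the unnormalized posterior weight is prior × product of the feature likelihoods:
  survey request: 0.40 × 0.70 × 0.69 × 0.56 × 0.23 = 0.024884
  newsletter: 0.43 × 0.72 × 0.08 × 0.56 × 0.63 = 0.0087382
  transactional receipt: 0.17 × 0.75 × 0.83 × 0.46 × 0.92 = 0.044785
Marginal likelihood of the evidence = 0.078407.
P(survey request | evidence) = 0.024884 / 0.078407 ≈ 0.317.

0.317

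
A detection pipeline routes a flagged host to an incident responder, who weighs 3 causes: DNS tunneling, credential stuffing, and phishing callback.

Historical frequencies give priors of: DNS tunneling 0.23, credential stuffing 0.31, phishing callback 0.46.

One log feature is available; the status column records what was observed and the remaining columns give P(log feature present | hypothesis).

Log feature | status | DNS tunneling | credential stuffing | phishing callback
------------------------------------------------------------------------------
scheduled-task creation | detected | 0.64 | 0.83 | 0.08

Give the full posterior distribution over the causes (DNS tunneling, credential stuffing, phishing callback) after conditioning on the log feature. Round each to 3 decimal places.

By Bayes' rule, the unnormalized weight for each hypothesis is prior × likelihood:
  DNS tunneling: 0.23 × 0.64 = 0.1472
  credential stuffing: 0.31 × 0.83 = 0.2573
  phishing callback: 0.46 × 0.08 = 0.0368
Normalizing constant Z = 0.1472 + 0.2573 + 0.0368 = 0.4413.
P(DNS tunneling | evidence) = 0.1472 / 0.4413 ≈ 0.334
P(credential stuffing | evidence) = 0.2573 / 0.4413 ≈ 0.583
P(phishing callback | evidence) = 0.0368 / 0.4413 ≈ 0.083

0.334, 0.583, 0.083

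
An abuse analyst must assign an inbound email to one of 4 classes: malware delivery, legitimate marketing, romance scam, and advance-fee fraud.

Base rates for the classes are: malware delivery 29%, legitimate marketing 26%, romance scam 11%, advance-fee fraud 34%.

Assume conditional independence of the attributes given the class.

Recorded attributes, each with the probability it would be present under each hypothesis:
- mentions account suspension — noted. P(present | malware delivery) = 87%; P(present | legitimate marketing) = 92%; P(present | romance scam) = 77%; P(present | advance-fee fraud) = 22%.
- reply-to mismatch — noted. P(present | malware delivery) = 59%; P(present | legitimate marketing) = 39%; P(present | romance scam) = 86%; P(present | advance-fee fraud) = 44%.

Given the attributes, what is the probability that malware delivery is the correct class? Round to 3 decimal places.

0.428

Multiply each prior by the joint likelihood of the attribute pattern:
  malware delivery: 0.29 × 0.87 × 0.59 = 0.14886
  legitimate marketing: 0.26 × 0.92 × 0.39 = 0.093288
  romance scam: 0.11 × 0.77 × 0.86 = 0.072842
  advance-fee fraud: 0.34 × 0.22 × 0.44 = 0.032912
Normalizing constant Z = 0.14886 + 0.093288 + 0.072842 + 0.032912 = 0.3479.
P(malware delivery | evidence) = 0.14886 / 0.3479 ≈ 0.428.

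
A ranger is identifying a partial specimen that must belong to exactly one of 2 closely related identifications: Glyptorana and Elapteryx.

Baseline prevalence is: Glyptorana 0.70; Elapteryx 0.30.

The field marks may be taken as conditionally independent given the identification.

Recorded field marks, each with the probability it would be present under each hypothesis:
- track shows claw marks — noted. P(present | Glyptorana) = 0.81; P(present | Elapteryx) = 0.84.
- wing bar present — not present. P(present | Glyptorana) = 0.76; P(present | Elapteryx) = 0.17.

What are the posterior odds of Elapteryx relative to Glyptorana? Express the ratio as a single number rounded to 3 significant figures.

1.54

Posterior odds equal prior odds times the likelihood ratio; only the two competing hypotheses matter (using 1 − P(present | H) for each absent field mark).
  Elapteryx: 0.30 × 0.84 × (1 − 0.17) = 0.20916
  Glyptorana: 0.70 × 0.81 × (1 − 0.76) = 0.13608
Posterior odds = 0.20916 / 0.13608 ≈ 1.54.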